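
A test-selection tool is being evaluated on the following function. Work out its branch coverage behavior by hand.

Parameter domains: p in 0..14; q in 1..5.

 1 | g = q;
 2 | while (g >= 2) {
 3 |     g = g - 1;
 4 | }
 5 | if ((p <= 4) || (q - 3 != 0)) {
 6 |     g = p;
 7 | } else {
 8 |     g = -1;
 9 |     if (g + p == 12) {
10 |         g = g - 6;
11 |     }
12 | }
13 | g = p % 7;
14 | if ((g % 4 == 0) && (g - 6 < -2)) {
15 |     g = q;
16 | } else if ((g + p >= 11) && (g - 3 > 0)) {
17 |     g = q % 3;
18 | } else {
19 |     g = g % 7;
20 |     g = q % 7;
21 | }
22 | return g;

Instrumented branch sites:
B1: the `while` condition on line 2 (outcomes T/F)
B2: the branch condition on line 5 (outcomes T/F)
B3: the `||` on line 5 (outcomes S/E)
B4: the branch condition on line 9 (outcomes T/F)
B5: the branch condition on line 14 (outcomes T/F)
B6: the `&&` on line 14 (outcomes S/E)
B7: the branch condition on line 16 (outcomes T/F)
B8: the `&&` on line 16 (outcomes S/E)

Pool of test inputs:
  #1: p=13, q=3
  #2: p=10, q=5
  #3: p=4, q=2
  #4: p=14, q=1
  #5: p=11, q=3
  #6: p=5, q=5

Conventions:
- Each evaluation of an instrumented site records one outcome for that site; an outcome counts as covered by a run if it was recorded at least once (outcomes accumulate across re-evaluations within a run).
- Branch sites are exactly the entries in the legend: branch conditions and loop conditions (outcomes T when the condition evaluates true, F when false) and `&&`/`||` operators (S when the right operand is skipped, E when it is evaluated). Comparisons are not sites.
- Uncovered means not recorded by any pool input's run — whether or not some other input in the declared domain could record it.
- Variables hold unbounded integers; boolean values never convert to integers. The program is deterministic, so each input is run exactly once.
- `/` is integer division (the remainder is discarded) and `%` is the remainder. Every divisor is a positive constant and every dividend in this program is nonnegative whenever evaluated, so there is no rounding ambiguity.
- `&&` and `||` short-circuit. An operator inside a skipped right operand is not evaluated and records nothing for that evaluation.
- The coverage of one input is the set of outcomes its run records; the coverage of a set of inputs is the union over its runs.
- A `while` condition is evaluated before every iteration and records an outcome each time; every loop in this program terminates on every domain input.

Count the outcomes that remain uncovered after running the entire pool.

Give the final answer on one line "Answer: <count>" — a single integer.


run #1 (p=13, q=3) runs B1->T, B1->T, B1->F, B3->E, B2->F, B4->T, B6->S, B5->F, B8->E, B7->T; records B1=T, B1=F, B2=F, B3=E, B4=T, B5=F, B6=S, B7=T, B8=E
run #2 (p=10, q=5) runs B1->T, B1->T, B1->T, B1->T, B1->F, B3->E, B2->T, B6->S, B5->F, B8->E, B7->F; records B1=T, B1=F, B2=T, B3=E, B5=F, B6=S, B7=F, B8=E
run #3 (p=4, q=2) runs B1->T, B1->F, B3->S, B2->T, B6->E, B5->F, B8->S, B7->F; records B1=T, B1=F, B2=T, B3=S, B5=F, B6=E, B7=F, B8=S
run #4 (p=14, q=1) runs B1->F, B3->E, B2->T, B6->E, B5->T; records B1=F, B2=T, B3=E, B5=T, B6=E
run #5 (p=11, q=3) runs B1->T, B1->T, B1->F, B3->E, B2->F, B4->F, B6->E, B5->F, B8->E, B7->T; records B1=T, B1=F, B2=F, B3=E, B4=F, B5=F, B6=E, B7=T, B8=E
run #6 (p=5, q=5) runs B1->T, B1->T, B1->T, B1->T, B1->F, B3->E, B2->T, B6->S, B5->F, B8->S, B7->F; records B1=T, B1=F, B2=T, B3=E, B5=F, B6=S, B7=F, B8=S
union over the pool: B1=T, B1=F, B2=T, B2=F, B3=S, B3=E, B4=T, B4=F, B5=T, B5=F, B6=S, B6=E, B7=T, B7=F, B8=S, B8=E
uncovered (0 of 16): none
Answer: 0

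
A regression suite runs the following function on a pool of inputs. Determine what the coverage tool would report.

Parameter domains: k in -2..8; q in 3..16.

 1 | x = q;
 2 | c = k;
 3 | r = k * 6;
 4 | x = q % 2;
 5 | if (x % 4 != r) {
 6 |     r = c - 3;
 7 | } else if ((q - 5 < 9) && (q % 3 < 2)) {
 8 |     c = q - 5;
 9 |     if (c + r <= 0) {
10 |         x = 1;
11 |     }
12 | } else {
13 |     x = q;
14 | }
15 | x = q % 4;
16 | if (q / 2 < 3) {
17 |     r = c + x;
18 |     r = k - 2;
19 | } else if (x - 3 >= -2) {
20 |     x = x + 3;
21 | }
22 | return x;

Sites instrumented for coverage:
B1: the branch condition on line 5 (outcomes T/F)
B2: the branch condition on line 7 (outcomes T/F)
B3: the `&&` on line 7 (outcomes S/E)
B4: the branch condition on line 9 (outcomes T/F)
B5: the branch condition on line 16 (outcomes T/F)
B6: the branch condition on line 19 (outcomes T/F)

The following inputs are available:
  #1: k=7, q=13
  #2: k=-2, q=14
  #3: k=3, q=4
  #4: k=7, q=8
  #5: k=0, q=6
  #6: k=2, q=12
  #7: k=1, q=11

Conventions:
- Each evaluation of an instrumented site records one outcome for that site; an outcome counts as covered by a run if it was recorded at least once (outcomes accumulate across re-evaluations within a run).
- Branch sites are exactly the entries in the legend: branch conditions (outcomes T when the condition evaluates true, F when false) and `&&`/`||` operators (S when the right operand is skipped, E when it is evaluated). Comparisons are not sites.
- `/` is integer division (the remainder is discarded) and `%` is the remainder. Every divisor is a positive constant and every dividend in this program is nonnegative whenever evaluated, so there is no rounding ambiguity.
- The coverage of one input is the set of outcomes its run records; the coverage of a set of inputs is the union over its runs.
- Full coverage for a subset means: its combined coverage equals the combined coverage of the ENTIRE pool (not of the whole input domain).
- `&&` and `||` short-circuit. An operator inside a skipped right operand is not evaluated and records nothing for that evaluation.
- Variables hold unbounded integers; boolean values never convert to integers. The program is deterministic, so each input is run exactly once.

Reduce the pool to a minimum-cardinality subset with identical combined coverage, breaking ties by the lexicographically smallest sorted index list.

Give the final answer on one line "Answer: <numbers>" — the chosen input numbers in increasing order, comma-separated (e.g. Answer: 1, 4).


#1 (k=7, q=13) -> B1->T, B5->F, B6->T; covered: B1=T, B5=F, B6=T
#2 (k=-2, q=14) -> B1->T, B5->F, B6->T; covered: B1=T, B5=F, B6=T
#3 (k=3, q=4) -> B1->T, B5->T; covered: B1=T, B5=T
#4 (k=7, q=8) -> B1->T, B5->F, B6->F; covered: B1=T, B5=F, B6=F
#5 (k=0, q=6) -> B1->F, B3->E, B2->T, B4->F, B5->F, B6->T; covered: B1=F, B2=T, B3=E, B4=F, B5=F, B6=T
#6 (k=2, q=12) -> B1->T, B5->F, B6->F; covered: B1=T, B5=F, B6=F
#7 (k=1, q=11) -> B1->T, B5->F, B6->T; covered: B1=T, B5=F, B6=T
union over all inputs: B1=T, B1=F, B2=T, B3=E, B4=F, B5=T, B5=F, B6=T, B6=F (9 outcomes)
size 1 is not enough: best union over all size-1 subsets is 6/9
size 2 is not enough: best union over all size-2 subsets is 8/9
inputs {3, 4, 5} (size 3) cover everything; no size-3 subset with a lexicographically smaller index list covers all 9
Answer: 3, 4, 5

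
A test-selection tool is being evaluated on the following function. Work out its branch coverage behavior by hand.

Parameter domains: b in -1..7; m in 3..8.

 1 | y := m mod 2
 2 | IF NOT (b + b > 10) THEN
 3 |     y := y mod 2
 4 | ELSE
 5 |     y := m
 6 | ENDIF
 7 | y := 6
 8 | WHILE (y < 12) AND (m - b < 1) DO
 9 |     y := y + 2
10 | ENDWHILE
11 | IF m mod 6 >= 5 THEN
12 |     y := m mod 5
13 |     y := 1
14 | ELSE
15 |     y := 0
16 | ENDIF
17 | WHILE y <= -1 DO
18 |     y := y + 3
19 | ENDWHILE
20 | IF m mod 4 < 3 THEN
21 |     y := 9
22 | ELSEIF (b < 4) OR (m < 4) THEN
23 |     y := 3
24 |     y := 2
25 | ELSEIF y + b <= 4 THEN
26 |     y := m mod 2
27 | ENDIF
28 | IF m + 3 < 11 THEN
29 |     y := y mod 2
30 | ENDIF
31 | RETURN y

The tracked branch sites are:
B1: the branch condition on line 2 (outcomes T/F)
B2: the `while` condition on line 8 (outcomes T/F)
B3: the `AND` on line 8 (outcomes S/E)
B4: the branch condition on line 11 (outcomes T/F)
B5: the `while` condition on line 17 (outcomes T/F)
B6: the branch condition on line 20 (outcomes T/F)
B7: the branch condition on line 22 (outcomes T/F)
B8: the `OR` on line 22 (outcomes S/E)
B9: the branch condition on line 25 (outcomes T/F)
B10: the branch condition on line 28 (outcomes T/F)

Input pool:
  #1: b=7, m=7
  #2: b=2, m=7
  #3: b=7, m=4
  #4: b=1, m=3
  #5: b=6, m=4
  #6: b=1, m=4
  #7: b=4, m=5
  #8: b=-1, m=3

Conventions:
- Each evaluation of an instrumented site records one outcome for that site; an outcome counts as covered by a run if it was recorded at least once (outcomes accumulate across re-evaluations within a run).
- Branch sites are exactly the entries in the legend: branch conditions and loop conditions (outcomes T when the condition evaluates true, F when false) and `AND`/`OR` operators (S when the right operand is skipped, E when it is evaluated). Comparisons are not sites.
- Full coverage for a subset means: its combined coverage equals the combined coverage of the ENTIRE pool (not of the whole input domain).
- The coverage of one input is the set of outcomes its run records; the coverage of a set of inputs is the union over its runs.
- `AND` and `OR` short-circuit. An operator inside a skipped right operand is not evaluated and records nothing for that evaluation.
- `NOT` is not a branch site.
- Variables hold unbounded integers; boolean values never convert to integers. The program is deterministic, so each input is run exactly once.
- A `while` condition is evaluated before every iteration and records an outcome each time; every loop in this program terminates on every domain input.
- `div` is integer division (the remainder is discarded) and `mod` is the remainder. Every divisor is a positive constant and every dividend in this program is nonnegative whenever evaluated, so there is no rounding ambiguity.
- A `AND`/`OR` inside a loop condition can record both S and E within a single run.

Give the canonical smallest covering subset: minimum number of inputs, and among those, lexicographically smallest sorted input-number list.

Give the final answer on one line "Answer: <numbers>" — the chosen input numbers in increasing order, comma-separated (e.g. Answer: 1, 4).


input #1 (b=7, m=7): covers B1=F, B2=T, B2=F, B3=S, B3=E, B4=F, B5=F, B6=F, B7=F, B8=E, B9=F, B10=T
input #2 (b=2, m=7): covers B1=T, B2=F, B3=E, B4=F, B5=F, B6=F, B7=T, B8=S, B10=T
input #3 (b=7, m=4): covers B1=F, B2=T, B2=F, B3=S, B3=E, B4=F, B5=F, B6=T, B10=T
input #4 (b=1, m=3): covers B1=T, B2=F, B3=E, B4=F, B5=F, B6=F, B7=T, B8=S, B10=T
input #5 (b=6, m=4): covers B1=F, B2=T, B2=F, B3=S, B3=E, B4=F, B5=F, B6=T, B10=T
input #6 (b=1, m=4): covers B1=T, B2=F, B3=E, B4=F, B5=F, B6=T, B10=T
input #7 (b=4, m=5): covers B1=T, B2=F, B3=E, B4=T, B5=F, B6=T, B10=T
input #8 (b=-1, m=3): covers B1=T, B2=F, B3=E, B4=F, B5=F, B6=F, B7=T, B8=S, B10=T
together the pool reaches 17 outcomes: B1=T, B1=F, B2=T, B2=F, B3=S, B3=E, B4=T, B4=F, B5=F, B6=T, B6=F, B7=T, B7=F, B8=S, B8=E, B9=F, B10=T
every size-1 subset falls short of the 17 outcomes (best: 12/17)
every size-2 subset falls short of the 17 outcomes (best: 15/17)
inputs {1, 2, 7} (size 3) cover everything; no size-3 subset with a lexicographically smaller index list covers all 17
Answer: 1, 2, 7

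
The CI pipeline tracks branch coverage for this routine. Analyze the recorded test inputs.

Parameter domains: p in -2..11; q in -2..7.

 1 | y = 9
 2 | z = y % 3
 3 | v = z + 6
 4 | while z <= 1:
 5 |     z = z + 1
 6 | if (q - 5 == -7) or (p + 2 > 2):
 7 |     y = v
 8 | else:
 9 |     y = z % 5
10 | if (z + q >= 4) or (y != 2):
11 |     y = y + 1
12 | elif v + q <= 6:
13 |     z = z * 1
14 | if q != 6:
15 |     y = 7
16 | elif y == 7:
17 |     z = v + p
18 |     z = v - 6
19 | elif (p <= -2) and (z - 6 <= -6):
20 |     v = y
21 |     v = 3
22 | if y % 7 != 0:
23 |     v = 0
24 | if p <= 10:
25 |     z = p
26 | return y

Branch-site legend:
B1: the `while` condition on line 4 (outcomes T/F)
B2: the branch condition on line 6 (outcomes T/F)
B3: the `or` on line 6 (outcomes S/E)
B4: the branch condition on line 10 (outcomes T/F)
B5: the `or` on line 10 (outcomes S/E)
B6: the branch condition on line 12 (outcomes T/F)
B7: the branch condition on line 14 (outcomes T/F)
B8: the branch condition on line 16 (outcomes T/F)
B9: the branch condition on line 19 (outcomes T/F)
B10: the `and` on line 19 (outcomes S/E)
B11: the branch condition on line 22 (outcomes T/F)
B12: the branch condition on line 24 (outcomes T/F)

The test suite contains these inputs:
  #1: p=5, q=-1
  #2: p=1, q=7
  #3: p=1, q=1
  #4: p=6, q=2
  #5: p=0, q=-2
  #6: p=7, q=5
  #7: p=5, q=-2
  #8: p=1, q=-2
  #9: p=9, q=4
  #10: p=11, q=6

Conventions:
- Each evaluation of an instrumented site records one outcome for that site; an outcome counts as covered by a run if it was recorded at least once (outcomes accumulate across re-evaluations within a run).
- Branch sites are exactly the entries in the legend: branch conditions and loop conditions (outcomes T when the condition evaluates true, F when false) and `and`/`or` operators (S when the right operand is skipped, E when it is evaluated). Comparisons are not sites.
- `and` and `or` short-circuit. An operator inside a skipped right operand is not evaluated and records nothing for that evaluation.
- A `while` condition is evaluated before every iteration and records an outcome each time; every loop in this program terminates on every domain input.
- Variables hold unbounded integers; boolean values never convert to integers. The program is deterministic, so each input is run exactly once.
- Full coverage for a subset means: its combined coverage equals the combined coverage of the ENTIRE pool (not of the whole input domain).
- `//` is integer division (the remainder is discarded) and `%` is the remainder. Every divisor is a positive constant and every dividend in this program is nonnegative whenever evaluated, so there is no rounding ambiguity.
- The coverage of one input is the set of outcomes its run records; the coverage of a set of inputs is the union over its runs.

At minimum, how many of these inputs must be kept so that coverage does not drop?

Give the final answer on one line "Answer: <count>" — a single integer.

#1 (p=5, q=-1) -> B1->T, B1->T, B1->F, B3->E, B2->T, B5->E, B4->T, B7->T, B11->F, B12->T; covered: B1=T, B1=F, B2=T, B3=E, B4=T, B5=E, B7=T, B11=F, B12=T
#2 (p=1, q=7) -> B1->T, B1->T, B1->F, B3->E, B2->T, B5->S, B4->T, B7->T, B11->F, B12->T; covered: B1=T, B1=F, B2=T, B3=E, B4=T, B5=S, B7=T, B11=F, B12=T
#3 (p=1, q=1) -> B1->T, B1->T, B1->F, B3->E, B2->T, B5->E, B4->T, B7->T, B11->F, B12->T; covered: B1=T, B1=F, B2=T, B3=E, B4=T, B5=E, B7=T, B11=F, B12=T
#4 (p=6, q=2) -> B1->T, B1->T, B1->F, B3->E, B2->T, B5->S, B4->T, B7->T, B11->F, B12->T; covered: B1=T, B1=F, B2=T, B3=E, B4=T, B5=S, B7=T, B11=F, B12=T
#5 (p=0, q=-2) -> B1->T, B1->T, B1->F, B3->S, B2->T, B5->E, B4->T, B7->T, B11->F, B12->T; covered: B1=T, B1=F, B2=T, B3=S, B4=T, B5=E, B7=T, B11=F, B12=T
#6 (p=7, q=5) -> B1->T, B1->T, B1->F, B3->E, B2->T, B5->S, B4->T, B7->T, B11->F, B12->T; covered: B1=T, B1=F, B2=T, B3=E, B4=T, B5=S, B7=T, B11=F, B12=T
#7 (p=5, q=-2) -> B1->T, B1->T, B1->F, B3->S, B2->T, B5->E, B4->T, B7->T, B11->F, B12->T; covered: B1=T, B1=F, B2=T, B3=S, B4=T, B5=E, B7=T, B11=F, B12=T
#8 (p=1, q=-2) -> B1->T, B1->T, B1->F, B3->S, B2->T, B5->E, B4->T, B7->T, B11->F, B12->T; covered: B1=T, B1=F, B2=T, B3=S, B4=T, B5=E, B7=T, B11=F, B12=T
#9 (p=9, q=4) -> B1->T, B1->T, B1->F, B3->E, B2->T, B5->S, B4->T, B7->T, B11->F, B12->T; covered: B1=T, B1=F, B2=T, B3=E, B4=T, B5=S, B7=T, B11=F, B12=T
#10 (p=11, q=6) -> B1->T, B1->T, B1->F, B3->E, B2->T, B5->S, B4->T, B7->F, B8->T, B11->F, B12->F; covered: B1=T, B1=F, B2=T, B3=E, B4=T, B5=S, B7=F, B8=T, B11=F, B12=F
the full pool covers 14 outcomes: B1=T, B1=F, B2=T, B3=S, B3=E, B4=T, B5=S, B5=E, B7=T, B7=F, B8=T, B11=F, B12=T, B12=F
size 1 is not enough: best union over all size-1 subsets is 10/14
the canonical winner is {5, 10}: size 2, full 14-outcome coverage, earliest index list among size-2 covers

Answer: 2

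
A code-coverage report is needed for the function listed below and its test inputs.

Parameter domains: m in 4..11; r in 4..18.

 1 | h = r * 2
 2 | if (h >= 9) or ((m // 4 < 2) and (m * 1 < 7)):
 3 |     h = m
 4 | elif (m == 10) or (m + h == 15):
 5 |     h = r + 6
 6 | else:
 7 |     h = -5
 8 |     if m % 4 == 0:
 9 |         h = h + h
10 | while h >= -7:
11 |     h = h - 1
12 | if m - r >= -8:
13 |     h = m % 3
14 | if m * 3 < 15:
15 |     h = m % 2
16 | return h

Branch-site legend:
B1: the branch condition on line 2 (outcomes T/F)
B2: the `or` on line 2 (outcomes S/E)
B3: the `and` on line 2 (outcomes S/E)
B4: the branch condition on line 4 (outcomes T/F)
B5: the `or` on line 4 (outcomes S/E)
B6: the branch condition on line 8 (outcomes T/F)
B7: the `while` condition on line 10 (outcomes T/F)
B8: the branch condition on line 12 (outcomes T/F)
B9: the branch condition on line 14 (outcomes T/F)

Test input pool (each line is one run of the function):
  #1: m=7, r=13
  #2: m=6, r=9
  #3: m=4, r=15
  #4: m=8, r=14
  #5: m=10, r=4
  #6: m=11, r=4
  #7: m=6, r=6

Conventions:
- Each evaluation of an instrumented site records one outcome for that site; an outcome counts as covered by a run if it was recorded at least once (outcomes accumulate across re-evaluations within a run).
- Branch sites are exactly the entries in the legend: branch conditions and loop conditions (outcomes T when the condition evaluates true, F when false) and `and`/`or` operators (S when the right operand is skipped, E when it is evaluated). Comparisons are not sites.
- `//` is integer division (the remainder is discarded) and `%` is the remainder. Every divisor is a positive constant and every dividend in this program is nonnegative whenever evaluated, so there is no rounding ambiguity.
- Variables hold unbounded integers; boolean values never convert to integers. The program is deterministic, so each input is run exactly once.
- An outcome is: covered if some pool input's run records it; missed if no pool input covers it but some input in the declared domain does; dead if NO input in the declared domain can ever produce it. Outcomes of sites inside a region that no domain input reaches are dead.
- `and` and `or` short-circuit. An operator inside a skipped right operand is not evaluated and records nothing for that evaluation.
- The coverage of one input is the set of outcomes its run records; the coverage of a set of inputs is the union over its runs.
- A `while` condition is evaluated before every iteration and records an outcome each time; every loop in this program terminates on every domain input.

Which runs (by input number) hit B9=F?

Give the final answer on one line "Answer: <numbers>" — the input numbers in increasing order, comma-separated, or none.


input #1 (m=7, r=13): records B9=F
input #2 (m=6, r=9): records B9=F
input #3 (m=4, r=15): does not record B9=F
input #4 (m=8, r=14): records B9=F
input #5 (m=10, r=4): records B9=F
input #6 (m=11, r=4): records B9=F
input #7 (m=6, r=6): records B9=F
Answer: 1, 2, 4, 5, 6, 7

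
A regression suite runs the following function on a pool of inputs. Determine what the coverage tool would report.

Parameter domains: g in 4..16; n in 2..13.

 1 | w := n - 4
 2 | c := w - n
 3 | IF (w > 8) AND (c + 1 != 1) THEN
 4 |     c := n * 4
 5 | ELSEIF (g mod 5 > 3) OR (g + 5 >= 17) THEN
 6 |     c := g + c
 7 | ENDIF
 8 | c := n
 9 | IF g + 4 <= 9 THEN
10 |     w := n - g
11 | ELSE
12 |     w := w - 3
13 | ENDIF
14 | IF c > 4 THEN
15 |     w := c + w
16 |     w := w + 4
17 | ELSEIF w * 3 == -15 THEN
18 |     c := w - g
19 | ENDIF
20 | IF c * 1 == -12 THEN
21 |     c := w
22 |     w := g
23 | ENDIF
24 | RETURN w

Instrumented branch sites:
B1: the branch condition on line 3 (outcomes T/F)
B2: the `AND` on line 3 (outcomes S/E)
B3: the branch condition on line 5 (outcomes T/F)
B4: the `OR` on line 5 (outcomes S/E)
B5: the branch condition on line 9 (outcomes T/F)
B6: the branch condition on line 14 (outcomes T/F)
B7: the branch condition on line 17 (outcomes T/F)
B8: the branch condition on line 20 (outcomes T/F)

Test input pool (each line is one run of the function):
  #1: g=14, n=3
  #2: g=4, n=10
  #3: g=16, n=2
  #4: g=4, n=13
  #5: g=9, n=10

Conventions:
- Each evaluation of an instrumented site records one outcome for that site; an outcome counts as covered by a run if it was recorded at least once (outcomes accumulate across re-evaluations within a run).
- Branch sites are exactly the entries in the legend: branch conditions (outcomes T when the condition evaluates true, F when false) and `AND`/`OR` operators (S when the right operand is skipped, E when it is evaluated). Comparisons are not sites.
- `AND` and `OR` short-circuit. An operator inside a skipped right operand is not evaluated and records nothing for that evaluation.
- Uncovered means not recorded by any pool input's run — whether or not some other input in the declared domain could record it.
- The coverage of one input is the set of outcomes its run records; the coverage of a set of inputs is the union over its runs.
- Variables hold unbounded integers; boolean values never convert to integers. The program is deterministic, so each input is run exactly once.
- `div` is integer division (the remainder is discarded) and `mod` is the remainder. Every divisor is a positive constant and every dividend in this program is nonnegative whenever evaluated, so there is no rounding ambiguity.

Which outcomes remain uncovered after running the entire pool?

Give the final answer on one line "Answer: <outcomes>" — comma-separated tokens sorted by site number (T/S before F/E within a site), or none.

input #1, g=14, n=3: events B2->S, B1->F, B4->S, B3->T, B5->F, B6->F, B7->F, B8->F; outcomes B1=F, B2=S, B3=T, B4=S, B5=F, B6=F, B7=F, B8=F
input #2, g=4, n=10: events B2->S, B1->F, B4->S, B3->T, B5->T, B6->T, B8->F; outcomes B1=F, B2=S, B3=T, B4=S, B5=T, B6=T, B8=F
input #3, g=16, n=2: events B2->S, B1->F, B4->E, B3->T, B5->F, B6->F, B7->T, B8->F; outcomes B1=F, B2=S, B3=T, B4=E, B5=F, B6=F, B7=T, B8=F
input #4, g=4, n=13: events B2->E, B1->T, B5->T, B6->T, B8->F; outcomes B1=T, B2=E, B5=T, B6=T, B8=F
input #5, g=9, n=10: events B2->S, B1->F, B4->S, B3->T, B5->F, B6->T, B8->F; outcomes B1=F, B2=S, B3=T, B4=S, B5=F, B6=T, B8=F
union over the pool: B1=T, B1=F, B2=S, B2=E, B3=T, B4=S, B4=E, B5=T, B5=F, B6=T, B6=F, B7=T, B7=F, B8=F
uncovered (2 of 16): B3=F, B8=T

Answer: B3=F, B8=T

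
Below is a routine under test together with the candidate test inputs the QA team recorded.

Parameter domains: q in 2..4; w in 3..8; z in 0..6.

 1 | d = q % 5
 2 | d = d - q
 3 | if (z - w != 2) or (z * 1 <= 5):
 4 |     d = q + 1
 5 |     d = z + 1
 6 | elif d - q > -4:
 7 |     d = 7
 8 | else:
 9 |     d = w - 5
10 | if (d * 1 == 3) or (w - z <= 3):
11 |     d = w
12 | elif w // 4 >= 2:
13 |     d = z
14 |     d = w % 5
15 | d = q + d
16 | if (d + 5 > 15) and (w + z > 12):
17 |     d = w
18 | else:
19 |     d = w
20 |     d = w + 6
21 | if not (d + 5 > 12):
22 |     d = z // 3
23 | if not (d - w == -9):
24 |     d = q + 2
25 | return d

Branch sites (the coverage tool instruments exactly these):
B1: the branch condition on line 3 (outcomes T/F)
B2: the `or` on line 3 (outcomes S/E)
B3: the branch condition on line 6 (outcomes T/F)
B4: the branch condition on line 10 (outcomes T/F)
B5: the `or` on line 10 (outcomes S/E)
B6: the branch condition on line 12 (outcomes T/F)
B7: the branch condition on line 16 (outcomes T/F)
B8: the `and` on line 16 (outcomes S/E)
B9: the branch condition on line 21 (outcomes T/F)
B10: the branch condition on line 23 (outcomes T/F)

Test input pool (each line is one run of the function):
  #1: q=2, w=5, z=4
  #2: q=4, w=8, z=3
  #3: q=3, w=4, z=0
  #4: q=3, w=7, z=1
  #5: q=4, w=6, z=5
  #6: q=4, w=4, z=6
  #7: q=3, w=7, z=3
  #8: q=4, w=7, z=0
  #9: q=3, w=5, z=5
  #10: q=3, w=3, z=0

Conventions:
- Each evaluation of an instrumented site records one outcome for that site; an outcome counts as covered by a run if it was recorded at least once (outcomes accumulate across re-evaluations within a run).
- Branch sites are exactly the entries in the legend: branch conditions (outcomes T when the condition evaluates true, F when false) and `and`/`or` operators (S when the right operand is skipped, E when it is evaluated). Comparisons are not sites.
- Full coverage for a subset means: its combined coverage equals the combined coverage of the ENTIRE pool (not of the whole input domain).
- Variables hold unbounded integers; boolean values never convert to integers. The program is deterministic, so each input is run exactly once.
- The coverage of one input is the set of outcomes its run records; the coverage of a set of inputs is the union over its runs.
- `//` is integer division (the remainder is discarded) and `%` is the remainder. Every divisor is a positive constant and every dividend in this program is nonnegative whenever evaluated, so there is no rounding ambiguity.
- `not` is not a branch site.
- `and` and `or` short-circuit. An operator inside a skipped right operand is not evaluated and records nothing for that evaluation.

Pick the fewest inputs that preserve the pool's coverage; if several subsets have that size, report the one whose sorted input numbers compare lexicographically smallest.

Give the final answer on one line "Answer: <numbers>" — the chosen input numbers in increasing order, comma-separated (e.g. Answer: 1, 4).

input #1, q=2, w=5, z=4: events B2->S, B1->T, B5->E, B4->T, B8->S, B7->F, B9->F, B10->T; outcomes B1=T, B2=S, B4=T, B5=E, B7=F, B8=S, B9=F, B10=T
input #2, q=4, w=8, z=3: events B2->S, B1->T, B5->E, B4->F, B6->T, B8->S, B7->F, B9->F, B10->T; outcomes B1=T, B2=S, B4=F, B5=E, B6=T, B7=F, B8=S, B9=F, B10=T
input #3, q=3, w=4, z=0: events B2->S, B1->T, B5->E, B4->F, B6->F, B8->S, B7->F, B9->F, B10->T; outcomes B1=T, B2=S, B4=F, B5=E, B6=F, B7=F, B8=S, B9=F, B10=T
input #4, q=3, w=7, z=1: events B2->S, B1->T, B5->E, B4->F, B6->F, B8->S, B7->F, B9->F, B10->T; outcomes B1=T, B2=S, B4=F, B5=E, B6=F, B7=F, B8=S, B9=F, B10=T
input #5, q=4, w=6, z=5: events B2->S, B1->T, B5->E, B4->T, B8->S, B7->F, B9->F, B10->T; outcomes B1=T, B2=S, B4=T, B5=E, B7=F, B8=S, B9=F, B10=T
input #6, q=4, w=4, z=6: events B2->E, B1->F, B3->F, B5->E, B4->T, B8->S, B7->F, B9->F, B10->T; outcomes B1=F, B2=E, B3=F, B4=T, B5=E, B7=F, B8=S, B9=F, B10=T
input #7, q=3, w=7, z=3: events B2->S, B1->T, B5->E, B4->F, B6->F, B8->S, B7->F, B9->F, B10->T; outcomes B1=T, B2=S, B4=F, B5=E, B6=F, B7=F, B8=S, B9=F, B10=T
input #8, q=4, w=7, z=0: events B2->S, B1->T, B5->E, B4->F, B6->F, B8->S, B7->F, B9->F, B10->T; outcomes B1=T, B2=S, B4=F, B5=E, B6=F, B7=F, B8=S, B9=F, B10=T
input #9, q=3, w=5, z=5: events B2->S, B1->T, B5->E, B4->T, B8->S, B7->F, B9->F, B10->T; outcomes B1=T, B2=S, B4=T, B5=E, B7=F, B8=S, B9=F, B10=T
input #10, q=3, w=3, z=0: events B2->S, B1->T, B5->E, B4->T, B8->S, B7->F, B9->F, B10->T; outcomes B1=T, B2=S, B4=T, B5=E, B7=F, B8=S, B9=F, B10=T
union over all inputs: B1=T, B1=F, B2=S, B2=E, B3=F, B4=T, B4=F, B5=E, B6=T, B6=F, B7=F, B8=S, B9=F, B10=T (14 outcomes)
every size-1 subset falls short of the 14 outcomes (best: 9/14)
every size-2 subset falls short of the 14 outcomes (best: 13/14)
size 3: inputs {2, 3, 6} cover all 14 outcomes, and no lexicographically smaller subset of this size does

Answer: 2, 3, 6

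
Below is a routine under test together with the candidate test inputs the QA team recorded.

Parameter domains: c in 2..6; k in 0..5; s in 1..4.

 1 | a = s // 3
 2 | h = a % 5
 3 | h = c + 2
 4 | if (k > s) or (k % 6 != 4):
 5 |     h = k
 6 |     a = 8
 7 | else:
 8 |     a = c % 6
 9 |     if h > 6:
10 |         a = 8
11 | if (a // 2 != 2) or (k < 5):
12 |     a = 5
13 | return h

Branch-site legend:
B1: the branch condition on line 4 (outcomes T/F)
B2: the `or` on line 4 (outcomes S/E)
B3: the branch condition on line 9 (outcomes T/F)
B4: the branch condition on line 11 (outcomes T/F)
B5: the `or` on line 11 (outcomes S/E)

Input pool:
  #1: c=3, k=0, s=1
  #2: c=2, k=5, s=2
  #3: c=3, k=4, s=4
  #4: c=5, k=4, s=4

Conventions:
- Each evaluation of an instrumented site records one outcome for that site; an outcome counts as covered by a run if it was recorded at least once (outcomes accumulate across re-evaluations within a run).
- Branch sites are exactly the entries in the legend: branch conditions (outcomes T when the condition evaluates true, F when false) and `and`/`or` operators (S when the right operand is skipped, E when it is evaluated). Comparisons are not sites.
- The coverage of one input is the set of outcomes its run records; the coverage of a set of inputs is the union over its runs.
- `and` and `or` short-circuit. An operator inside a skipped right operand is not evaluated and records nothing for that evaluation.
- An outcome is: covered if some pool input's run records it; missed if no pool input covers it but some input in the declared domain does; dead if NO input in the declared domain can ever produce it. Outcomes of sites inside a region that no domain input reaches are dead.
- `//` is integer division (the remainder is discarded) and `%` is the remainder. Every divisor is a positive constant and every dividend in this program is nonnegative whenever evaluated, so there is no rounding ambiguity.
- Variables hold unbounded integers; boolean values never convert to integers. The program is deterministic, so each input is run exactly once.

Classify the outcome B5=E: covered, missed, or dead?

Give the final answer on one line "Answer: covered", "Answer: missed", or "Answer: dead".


no pool input records B5=E
but domain input (c=4, k=4, s=4) does record it -> reachable, so missed
Answer: missed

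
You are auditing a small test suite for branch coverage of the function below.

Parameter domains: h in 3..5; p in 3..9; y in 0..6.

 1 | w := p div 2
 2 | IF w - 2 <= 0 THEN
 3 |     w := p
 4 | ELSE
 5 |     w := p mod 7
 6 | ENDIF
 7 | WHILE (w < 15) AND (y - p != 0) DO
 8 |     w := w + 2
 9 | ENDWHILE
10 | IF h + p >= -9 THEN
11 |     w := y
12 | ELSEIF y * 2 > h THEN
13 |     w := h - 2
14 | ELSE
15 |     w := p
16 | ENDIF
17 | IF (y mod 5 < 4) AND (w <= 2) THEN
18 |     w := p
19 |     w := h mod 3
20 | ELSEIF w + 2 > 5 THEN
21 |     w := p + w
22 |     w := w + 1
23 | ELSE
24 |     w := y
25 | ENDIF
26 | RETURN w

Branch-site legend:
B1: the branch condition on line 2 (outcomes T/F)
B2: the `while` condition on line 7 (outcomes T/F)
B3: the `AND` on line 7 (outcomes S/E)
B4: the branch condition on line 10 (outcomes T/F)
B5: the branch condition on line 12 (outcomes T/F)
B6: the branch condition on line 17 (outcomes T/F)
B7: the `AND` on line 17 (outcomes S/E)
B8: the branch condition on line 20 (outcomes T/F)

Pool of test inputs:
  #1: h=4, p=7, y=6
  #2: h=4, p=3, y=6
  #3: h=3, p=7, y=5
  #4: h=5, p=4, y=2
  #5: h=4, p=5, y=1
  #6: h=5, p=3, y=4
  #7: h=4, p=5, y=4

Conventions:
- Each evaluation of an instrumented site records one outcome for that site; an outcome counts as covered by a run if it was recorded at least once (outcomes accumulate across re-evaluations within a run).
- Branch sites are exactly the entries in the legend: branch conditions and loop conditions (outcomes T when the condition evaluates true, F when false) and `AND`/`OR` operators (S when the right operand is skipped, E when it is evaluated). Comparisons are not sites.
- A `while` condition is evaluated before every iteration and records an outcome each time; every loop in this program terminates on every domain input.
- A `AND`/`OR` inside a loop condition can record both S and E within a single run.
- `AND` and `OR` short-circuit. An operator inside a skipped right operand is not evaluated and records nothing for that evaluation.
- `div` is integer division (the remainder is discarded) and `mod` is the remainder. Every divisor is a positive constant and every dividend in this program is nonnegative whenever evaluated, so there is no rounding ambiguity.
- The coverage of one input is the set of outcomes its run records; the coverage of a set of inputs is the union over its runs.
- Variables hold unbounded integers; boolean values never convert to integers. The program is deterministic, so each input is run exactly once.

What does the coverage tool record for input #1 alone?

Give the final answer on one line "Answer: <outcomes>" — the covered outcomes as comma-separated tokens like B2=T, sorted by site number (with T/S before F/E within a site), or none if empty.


Event log for input #1 (h=4, p=7, y=6):
  B1->F, B3->E, B2->T, B3->E, B2->T, B3->E, B2->T, B3->E, B2->T, B3->E
  B2->T, B3->E, B2->T, B3->E, B2->T, B3->E, B2->T, B3->S, B2->F, B4->T
  B7->E, B6->F, B8->T
distinct outcomes covered: B1=F, B2=T, B2=F, B3=S, B3=E, B4=T, B6=F, B7=E, B8=T
Answer: B1=F, B2=T, B2=F, B3=S, B3=E, B4=T, B6=F, B7=E, B8=T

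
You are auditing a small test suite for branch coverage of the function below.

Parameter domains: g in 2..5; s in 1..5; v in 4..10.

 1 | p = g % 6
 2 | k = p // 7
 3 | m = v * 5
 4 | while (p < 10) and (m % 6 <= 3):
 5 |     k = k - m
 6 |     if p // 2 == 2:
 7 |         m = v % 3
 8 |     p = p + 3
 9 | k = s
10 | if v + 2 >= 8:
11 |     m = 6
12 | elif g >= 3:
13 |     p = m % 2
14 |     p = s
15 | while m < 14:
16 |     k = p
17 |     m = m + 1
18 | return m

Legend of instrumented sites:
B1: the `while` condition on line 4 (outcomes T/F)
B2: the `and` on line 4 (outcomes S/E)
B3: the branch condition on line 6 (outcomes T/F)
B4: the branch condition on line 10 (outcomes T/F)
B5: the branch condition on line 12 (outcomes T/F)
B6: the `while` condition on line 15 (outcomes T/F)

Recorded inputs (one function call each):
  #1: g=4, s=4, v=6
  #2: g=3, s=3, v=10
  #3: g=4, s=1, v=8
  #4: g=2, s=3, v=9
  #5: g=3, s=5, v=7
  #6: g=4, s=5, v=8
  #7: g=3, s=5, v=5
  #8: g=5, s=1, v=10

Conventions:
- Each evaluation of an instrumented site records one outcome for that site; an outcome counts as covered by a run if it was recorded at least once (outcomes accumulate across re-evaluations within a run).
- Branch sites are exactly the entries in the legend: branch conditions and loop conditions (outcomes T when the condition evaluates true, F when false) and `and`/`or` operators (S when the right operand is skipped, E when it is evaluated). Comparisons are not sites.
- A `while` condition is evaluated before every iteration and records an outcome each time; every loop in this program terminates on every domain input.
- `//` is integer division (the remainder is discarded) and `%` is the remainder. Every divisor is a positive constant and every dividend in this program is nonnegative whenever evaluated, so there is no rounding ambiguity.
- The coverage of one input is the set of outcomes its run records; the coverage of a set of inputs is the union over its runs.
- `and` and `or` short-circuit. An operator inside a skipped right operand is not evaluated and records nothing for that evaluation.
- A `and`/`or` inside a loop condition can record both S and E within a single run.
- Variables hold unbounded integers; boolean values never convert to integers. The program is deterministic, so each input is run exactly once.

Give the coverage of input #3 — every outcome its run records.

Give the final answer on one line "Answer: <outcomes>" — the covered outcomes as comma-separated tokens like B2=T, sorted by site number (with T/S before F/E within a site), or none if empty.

Running input #3 (g=4, s=1, v=8), event by event:
  B2->E, B1->F, B4->T, B6->T, B6->T, B6->T, B6->T, B6->T, B6->T, B6->T
  B6->T, B6->F
deduplicating events, the covered set is: B1=F, B2=E, B4=T, B6=T, B6=F

Answer: B1=F, B2=E, B4=T, B6=T, B6=F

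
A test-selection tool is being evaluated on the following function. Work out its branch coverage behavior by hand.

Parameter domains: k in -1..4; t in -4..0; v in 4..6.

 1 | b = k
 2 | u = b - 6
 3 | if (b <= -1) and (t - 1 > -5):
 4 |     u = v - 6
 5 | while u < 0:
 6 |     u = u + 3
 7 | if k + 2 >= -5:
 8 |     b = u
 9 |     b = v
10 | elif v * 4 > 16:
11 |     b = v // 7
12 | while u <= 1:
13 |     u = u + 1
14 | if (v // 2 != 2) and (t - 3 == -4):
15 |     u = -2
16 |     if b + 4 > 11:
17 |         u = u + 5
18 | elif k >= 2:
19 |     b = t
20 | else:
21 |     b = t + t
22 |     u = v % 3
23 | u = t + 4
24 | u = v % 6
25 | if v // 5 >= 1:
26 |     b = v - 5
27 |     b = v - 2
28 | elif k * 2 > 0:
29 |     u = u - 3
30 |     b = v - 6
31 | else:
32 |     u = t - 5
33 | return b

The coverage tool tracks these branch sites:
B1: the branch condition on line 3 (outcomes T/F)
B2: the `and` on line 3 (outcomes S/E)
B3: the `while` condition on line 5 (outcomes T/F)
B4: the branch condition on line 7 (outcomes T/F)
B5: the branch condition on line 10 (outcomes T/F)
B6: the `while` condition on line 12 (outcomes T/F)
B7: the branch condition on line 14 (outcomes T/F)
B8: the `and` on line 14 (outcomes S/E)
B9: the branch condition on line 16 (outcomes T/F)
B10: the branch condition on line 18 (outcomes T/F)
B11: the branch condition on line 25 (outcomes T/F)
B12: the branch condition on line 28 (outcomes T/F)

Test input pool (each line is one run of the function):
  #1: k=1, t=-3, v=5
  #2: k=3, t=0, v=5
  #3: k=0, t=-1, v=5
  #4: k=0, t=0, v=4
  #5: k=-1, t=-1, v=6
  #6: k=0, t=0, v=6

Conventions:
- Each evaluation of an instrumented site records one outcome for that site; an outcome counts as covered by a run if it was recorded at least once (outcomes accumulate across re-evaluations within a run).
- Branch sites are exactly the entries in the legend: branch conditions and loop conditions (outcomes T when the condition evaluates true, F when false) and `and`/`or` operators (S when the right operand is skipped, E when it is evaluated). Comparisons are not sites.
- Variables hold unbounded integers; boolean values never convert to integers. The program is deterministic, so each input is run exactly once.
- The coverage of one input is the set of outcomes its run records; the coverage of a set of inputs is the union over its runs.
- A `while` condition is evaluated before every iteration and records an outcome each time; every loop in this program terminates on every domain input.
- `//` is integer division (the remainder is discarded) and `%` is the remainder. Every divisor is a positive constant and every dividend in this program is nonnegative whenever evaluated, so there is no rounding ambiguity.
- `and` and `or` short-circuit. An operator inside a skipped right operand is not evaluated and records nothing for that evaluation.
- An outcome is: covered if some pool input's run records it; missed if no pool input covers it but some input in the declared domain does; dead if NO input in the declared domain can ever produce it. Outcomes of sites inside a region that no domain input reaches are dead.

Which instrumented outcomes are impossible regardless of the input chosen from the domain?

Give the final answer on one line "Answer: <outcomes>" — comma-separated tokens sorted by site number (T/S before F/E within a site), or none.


running all 90 domain inputs and tallying outcomes:
  B4=F: never recorded by any domain input -> dead
  B5=T: never recorded by any domain input -> dead
  B5=F: never recorded by any domain input -> dead
  B9=T: never recorded by any domain input -> dead
  reachable outcomes have witnesses, e.g. B1=T (e.g. k=-1, t=-3, v=4), B1=F (e.g. k=-1, t=-4, v=4), B2=S (e.g. k=0, t=-4, v=4), B2=E (e.g. k=-1, t=-4, v=4)
Answer: B4=F, B5=T, B5=F, B9=T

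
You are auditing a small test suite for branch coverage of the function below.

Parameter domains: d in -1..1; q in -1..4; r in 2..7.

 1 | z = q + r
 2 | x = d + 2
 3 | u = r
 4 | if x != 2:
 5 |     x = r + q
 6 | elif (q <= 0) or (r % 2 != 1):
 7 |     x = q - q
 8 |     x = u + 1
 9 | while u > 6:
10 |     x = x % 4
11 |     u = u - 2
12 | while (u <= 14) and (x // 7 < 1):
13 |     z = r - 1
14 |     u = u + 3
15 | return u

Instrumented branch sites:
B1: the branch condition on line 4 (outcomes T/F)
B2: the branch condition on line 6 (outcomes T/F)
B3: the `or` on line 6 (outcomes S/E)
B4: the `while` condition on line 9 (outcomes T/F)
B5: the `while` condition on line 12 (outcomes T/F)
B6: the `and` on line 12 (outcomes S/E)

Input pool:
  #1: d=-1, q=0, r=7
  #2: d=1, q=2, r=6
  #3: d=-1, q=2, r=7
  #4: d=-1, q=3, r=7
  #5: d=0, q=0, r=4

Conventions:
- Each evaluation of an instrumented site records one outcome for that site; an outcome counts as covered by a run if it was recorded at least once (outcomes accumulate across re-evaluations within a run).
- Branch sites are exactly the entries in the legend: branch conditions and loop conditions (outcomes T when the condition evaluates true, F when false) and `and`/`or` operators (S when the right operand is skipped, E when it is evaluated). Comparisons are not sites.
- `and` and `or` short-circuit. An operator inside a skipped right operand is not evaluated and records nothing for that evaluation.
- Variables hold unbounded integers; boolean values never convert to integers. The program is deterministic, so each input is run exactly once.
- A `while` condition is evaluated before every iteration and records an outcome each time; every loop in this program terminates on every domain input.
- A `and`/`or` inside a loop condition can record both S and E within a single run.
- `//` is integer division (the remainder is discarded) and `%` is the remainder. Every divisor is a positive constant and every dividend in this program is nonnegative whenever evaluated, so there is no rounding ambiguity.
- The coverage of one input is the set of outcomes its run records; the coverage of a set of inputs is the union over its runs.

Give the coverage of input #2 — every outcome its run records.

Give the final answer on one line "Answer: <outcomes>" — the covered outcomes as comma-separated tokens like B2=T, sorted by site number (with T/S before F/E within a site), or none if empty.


Tracing the run of input #2 (d=1, q=2, r=6):
  B1->T, B4->F, B6->E, B5->F
distinct outcomes covered: B1=T, B4=F, B5=F, B6=E
Answer: B1=T, B4=F, B5=F, B6=E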